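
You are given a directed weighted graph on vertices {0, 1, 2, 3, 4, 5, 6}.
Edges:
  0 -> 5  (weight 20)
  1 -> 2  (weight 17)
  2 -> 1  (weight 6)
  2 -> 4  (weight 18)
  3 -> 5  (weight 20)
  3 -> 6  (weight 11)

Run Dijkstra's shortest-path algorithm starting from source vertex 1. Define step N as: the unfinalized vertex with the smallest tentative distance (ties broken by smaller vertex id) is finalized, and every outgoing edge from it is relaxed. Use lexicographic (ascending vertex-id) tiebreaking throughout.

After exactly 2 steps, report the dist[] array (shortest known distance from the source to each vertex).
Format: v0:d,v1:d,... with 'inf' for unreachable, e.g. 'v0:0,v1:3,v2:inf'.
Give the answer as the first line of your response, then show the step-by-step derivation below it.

v0:inf,v1:0,v2:17,v3:inf,v4:35,v5:inf,v6:inf

step 1: dist = v0:inf,v1:0,v2:17,v3:inf,v4:inf,v5:inf,v6:inf
step 2: dist = v0:inf,v1:0,v2:17,v3:inf,v4:35,v5:inf,v6:inf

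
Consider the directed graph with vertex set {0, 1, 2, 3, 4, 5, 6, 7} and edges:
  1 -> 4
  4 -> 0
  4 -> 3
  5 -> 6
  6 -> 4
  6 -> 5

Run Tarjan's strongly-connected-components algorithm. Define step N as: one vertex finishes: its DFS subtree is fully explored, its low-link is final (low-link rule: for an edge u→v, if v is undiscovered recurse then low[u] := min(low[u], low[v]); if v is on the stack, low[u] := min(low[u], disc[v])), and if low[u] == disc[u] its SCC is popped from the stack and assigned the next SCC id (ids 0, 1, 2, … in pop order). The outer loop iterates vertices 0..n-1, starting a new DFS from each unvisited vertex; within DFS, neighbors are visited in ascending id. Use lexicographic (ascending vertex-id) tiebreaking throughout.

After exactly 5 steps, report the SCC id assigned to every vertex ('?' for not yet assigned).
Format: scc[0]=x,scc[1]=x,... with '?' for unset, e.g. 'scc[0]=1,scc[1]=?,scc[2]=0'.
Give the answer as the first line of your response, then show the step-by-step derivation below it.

scc[0]=0,scc[1]=3,scc[2]=4,scc[3]=1,scc[4]=2,scc[5]=?,scc[6]=?,scc[7]=?

step 1: low=(low[0]=0,low[1]=?,low[2]=?,low[3]=?,low[4]=?,low[5]=?,low[6]=?,low[7]=?); scc=(scc[0]=0,scc[1]=?,scc[2]=?,scc[3]=?,scc[4]=?,scc[5]=?,scc[6]=?,scc[7]=?)
step 2: low=(low[0]=0,low[1]=1,low[2]=?,low[3]=3,low[4]=2,low[5]=?,low[6]=?,low[7]=?); scc=(scc[0]=0,scc[1]=?,scc[2]=?,scc[3]=1,scc[4]=?,scc[5]=?,scc[6]=?,scc[7]=?)
step 3: low=(low[0]=0,low[1]=1,low[2]=?,low[3]=3,low[4]=2,low[5]=?,low[6]=?,low[7]=?); scc=(scc[0]=0,scc[1]=?,scc[2]=?,scc[3]=1,scc[4]=2,scc[5]=?,scc[6]=?,scc[7]=?)
step 4: low=(low[0]=0,low[1]=1,low[2]=?,low[3]=3,low[4]=2,low[5]=?,low[6]=?,low[7]=?); scc=(scc[0]=0,scc[1]=3,scc[2]=?,scc[3]=1,scc[4]=2,scc[5]=?,scc[6]=?,scc[7]=?)
step 5: low=(low[0]=0,low[1]=1,low[2]=4,low[3]=3,low[4]=2,low[5]=?,low[6]=?,low[7]=?); scc=(scc[0]=0,scc[1]=3,scc[2]=4,scc[3]=1,scc[4]=2,scc[5]=?,scc[6]=?,scc[7]=?)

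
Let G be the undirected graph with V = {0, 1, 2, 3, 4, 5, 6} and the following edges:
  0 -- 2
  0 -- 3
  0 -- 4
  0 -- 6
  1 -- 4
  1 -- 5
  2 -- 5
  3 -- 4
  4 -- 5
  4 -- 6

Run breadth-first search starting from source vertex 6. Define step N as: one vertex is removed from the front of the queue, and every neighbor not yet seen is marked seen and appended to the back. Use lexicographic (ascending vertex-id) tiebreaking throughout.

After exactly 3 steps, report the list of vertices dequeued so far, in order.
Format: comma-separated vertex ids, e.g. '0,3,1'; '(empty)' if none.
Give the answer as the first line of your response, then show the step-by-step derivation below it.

6,0,4

step 1: dequeue 6; queue=[0,4]; order=6
step 2: dequeue 0; queue=[4,2,3]; order=6,0
step 3: dequeue 4; queue=[2,3,1,5]; order=6,0,4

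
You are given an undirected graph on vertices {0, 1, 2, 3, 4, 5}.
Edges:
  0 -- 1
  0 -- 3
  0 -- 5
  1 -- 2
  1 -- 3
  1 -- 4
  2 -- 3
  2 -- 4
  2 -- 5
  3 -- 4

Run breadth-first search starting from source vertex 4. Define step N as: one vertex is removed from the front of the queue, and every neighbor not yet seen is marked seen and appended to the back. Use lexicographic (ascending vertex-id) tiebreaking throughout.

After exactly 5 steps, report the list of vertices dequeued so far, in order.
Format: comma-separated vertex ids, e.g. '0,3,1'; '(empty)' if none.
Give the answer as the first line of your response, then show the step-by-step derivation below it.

4,1,2,3,0

step 1: dequeue 4; queue=[1,2,3]; order=4
step 2: dequeue 1; queue=[2,3,0]; order=4,1
step 3: dequeue 2; queue=[3,0,5]; order=4,1,2
step 4: dequeue 3; queue=[0,5]; order=4,1,2,3
step 5: dequeue 0; queue=[5]; order=4,1,2,3,0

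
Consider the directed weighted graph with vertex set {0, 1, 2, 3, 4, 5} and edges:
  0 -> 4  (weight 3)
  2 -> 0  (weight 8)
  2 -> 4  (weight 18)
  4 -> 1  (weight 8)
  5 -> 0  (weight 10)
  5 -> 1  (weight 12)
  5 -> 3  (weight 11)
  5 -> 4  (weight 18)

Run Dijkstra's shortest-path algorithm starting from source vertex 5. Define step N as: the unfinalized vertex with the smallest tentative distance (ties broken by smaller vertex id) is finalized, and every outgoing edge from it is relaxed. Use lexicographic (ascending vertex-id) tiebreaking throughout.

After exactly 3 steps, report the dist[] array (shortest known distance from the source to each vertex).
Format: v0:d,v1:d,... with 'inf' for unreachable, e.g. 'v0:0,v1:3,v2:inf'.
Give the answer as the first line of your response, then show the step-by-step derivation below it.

v0:10,v1:12,v2:inf,v3:11,v4:13,v5:0

step 1: dist = v0:10,v1:12,v2:inf,v3:11,v4:18,v5:0
step 2: dist = v0:10,v1:12,v2:inf,v3:11,v4:13,v5:0
step 3: dist = v0:10,v1:12,v2:inf,v3:11,v4:13,v5:0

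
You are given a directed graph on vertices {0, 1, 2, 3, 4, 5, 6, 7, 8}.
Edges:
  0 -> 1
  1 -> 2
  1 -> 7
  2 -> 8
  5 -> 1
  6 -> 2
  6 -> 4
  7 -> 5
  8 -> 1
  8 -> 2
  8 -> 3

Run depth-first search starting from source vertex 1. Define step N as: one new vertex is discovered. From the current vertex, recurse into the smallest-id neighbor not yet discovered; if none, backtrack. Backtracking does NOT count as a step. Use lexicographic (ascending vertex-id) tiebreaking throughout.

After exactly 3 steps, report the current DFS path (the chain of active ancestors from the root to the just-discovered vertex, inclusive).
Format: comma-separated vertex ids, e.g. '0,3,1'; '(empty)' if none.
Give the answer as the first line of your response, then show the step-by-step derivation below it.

1,2,8

step 1: discover 1; path=1; order=1
step 2: discover 2; path=1>2; order=1,2
step 3: discover 8; path=1>2>8; order=1,2,8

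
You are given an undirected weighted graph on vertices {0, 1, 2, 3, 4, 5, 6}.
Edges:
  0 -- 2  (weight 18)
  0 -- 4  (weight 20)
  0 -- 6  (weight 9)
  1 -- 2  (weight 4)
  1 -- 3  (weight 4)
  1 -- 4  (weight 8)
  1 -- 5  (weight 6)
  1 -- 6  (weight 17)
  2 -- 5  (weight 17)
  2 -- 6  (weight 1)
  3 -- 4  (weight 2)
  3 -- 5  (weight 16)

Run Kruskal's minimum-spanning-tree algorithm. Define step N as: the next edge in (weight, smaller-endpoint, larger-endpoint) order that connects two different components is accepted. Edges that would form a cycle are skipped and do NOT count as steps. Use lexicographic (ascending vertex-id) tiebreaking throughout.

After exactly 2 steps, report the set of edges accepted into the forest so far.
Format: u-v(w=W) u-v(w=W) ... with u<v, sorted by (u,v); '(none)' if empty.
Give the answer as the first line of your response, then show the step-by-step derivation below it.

2-6(w=1) 3-4(w=2)

step 1: add edge 2-6 (w=1); MST = {2-6(w=1)}
step 2: add edge 3-4 (w=2); MST = {2-6(w=1) 3-4(w=2)}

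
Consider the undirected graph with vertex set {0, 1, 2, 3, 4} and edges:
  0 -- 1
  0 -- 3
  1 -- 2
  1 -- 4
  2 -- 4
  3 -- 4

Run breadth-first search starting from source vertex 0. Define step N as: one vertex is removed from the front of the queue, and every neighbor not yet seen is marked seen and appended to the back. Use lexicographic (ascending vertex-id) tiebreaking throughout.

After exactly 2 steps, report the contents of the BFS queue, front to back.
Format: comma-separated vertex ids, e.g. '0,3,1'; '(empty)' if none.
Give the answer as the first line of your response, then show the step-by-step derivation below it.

3,2,4

step 1: dequeue 0; queue=[1,3]; order=0
step 2: dequeue 1; queue=[3,2,4]; order=0,1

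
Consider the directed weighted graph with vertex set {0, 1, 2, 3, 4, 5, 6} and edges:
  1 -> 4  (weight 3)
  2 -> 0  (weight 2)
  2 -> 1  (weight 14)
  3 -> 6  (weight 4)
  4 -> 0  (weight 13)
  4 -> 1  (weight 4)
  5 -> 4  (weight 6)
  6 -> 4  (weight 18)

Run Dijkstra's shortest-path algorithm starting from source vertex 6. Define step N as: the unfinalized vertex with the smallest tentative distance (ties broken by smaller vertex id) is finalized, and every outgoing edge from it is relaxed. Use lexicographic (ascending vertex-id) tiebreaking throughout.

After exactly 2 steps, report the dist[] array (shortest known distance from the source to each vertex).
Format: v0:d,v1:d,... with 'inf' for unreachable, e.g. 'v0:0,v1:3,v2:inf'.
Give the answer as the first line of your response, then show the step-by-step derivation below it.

v0:31,v1:22,v2:inf,v3:inf,v4:18,v5:inf,v6:0

step 1: dist = v0:inf,v1:inf,v2:inf,v3:inf,v4:18,v5:inf,v6:0
step 2: dist = v0:31,v1:22,v2:inf,v3:inf,v4:18,v5:inf,v6:0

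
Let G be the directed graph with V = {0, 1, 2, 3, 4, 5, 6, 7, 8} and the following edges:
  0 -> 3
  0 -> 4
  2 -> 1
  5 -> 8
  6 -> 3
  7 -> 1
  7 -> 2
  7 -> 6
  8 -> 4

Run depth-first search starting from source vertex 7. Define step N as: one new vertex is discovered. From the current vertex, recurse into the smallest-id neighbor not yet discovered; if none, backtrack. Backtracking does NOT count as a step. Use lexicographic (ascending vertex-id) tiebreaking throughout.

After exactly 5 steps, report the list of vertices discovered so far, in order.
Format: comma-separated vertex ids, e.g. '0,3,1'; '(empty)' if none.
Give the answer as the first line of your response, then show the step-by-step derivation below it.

7,1,2,6,3

step 1: discover 7; path=7; order=7
step 2: discover 1; path=7>1; order=7,1
step 3: discover 2; path=7>2; order=7,1,2
step 4: discover 6; path=7>6; order=7,1,2,6
step 5: discover 3; path=7>6>3; order=7,1,2,6,3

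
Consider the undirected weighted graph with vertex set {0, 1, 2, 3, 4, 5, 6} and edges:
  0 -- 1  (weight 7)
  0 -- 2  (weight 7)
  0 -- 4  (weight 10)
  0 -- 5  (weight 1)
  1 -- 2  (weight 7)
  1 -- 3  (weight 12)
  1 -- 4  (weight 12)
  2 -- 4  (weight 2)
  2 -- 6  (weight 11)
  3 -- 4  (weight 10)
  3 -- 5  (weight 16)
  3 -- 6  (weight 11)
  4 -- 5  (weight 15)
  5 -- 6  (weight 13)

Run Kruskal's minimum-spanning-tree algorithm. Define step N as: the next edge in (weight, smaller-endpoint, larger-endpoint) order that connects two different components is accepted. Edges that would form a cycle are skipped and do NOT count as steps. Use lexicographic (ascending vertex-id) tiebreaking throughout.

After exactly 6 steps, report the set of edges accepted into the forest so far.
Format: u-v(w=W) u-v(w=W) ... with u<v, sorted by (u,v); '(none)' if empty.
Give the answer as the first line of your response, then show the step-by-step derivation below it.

0-1(w=7) 0-2(w=7) 0-5(w=1) 2-4(w=2) 2-6(w=11) 3-4(w=10)

step 1: add edge 0-5 (w=1); MST = {0-5(w=1)}
step 2: add edge 2-4 (w=2); MST = {0-5(w=1) 2-4(w=2)}
step 3: add edge 0-1 (w=7); MST = {0-1(w=7) 0-5(w=1) 2-4(w=2)}
step 4: add edge 0-2 (w=7); MST = {0-1(w=7) 0-2(w=7) 0-5(w=1) 2-4(w=2)}
step 5: add edge 3-4 (w=10); MST = {0-1(w=7) 0-2(w=7) 0-5(w=1) 2-4(w=2) 3-4(w=10)}
step 6: add edge 2-6 (w=11); MST = {0-1(w=7) 0-2(w=7) 0-5(w=1) 2-4(w=2) 2-6(w=11) 3-4(w=10)}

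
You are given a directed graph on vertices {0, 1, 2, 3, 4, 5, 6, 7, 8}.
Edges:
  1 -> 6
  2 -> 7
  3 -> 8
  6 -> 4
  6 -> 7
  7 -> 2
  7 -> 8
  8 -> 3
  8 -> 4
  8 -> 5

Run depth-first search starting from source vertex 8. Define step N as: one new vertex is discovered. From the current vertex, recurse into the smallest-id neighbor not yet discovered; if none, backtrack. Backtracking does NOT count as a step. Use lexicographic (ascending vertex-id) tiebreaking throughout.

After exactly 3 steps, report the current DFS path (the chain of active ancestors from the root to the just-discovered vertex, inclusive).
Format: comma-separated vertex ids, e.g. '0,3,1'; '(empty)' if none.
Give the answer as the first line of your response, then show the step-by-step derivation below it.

8,4

step 1: discover 8; path=8; order=8
step 2: discover 3; path=8>3; order=8,3
step 3: discover 4; path=8>4; order=8,3,4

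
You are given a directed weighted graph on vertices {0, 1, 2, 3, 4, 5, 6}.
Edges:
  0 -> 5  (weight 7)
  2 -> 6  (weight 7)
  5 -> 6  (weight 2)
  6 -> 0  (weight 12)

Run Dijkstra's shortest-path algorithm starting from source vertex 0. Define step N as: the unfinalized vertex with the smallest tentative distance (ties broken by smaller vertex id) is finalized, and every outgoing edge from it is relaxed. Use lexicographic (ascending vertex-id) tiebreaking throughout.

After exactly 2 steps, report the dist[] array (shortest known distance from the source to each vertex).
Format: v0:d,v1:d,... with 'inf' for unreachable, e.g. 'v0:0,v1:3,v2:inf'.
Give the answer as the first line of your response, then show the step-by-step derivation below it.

v0:0,v1:inf,v2:inf,v3:inf,v4:inf,v5:7,v6:9

step 1: dist = v0:0,v1:inf,v2:inf,v3:inf,v4:inf,v5:7,v6:inf
step 2: dist = v0:0,v1:inf,v2:inf,v3:inf,v4:inf,v5:7,v6:9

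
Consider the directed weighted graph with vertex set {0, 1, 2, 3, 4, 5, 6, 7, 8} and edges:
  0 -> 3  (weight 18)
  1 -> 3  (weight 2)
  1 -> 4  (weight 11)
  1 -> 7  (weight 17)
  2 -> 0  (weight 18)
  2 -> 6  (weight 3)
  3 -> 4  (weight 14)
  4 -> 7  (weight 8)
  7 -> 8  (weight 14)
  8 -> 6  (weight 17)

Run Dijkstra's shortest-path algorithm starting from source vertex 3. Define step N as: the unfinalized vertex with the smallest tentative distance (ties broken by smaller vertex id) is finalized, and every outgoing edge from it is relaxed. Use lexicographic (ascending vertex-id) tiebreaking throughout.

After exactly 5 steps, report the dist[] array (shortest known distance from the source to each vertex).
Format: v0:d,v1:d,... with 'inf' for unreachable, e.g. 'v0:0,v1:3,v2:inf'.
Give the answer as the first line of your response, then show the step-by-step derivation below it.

v0:inf,v1:inf,v2:inf,v3:0,v4:14,v5:inf,v6:53,v7:22,v8:36

step 1: dist = v0:inf,v1:inf,v2:inf,v3:0,v4:14,v5:inf,v6:inf,v7:inf,v8:inf
step 2: dist = v0:inf,v1:inf,v2:inf,v3:0,v4:14,v5:inf,v6:inf,v7:22,v8:inf
step 3: dist = v0:inf,v1:inf,v2:inf,v3:0,v4:14,v5:inf,v6:inf,v7:22,v8:36
step 4: dist = v0:inf,v1:inf,v2:inf,v3:0,v4:14,v5:inf,v6:53,v7:22,v8:36
step 5: dist = v0:inf,v1:inf,v2:inf,v3:0,v4:14,v5:inf,v6:53,v7:22,v8:36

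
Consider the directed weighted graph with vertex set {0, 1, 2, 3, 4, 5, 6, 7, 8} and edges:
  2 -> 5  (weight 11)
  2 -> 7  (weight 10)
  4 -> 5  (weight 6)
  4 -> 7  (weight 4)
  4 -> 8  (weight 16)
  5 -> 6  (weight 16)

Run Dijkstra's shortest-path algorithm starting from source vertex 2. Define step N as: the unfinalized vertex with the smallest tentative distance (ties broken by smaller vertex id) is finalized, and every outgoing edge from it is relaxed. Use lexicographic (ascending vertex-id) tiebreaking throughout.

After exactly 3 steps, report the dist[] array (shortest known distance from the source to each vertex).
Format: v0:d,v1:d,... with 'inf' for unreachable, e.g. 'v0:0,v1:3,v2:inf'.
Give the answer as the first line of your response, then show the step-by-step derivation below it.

v0:inf,v1:inf,v2:0,v3:inf,v4:inf,v5:11,v6:27,v7:10,v8:inf

step 1: dist = v0:inf,v1:inf,v2:0,v3:inf,v4:inf,v5:11,v6:inf,v7:10,v8:inf
step 2: dist = v0:inf,v1:inf,v2:0,v3:inf,v4:inf,v5:11,v6:inf,v7:10,v8:inf
step 3: dist = v0:inf,v1:inf,v2:0,v3:inf,v4:inf,v5:11,v6:27,v7:10,v8:inf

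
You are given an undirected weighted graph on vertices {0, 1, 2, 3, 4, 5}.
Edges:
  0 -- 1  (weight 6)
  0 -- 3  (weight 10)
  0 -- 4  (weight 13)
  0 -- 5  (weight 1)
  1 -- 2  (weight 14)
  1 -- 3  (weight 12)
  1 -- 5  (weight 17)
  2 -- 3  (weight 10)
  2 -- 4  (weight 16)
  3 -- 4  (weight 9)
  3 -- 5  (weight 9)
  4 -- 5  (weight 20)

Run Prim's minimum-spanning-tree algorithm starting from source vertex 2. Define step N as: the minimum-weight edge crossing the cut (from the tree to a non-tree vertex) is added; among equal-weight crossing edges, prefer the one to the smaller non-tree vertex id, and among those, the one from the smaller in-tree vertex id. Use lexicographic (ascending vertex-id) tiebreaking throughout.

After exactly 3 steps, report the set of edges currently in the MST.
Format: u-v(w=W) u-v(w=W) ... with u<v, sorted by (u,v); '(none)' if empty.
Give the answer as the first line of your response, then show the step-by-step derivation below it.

2-3(w=10) 3-4(w=9) 3-5(w=9)

step 1: add edge 2-3 (w=10); MST = {2-3(w=10)}
step 2: add edge 3-4 (w=9); MST = {2-3(w=10) 3-4(w=9)}
step 3: add edge 3-5 (w=9); MST = {2-3(w=10) 3-4(w=9) 3-5(w=9)}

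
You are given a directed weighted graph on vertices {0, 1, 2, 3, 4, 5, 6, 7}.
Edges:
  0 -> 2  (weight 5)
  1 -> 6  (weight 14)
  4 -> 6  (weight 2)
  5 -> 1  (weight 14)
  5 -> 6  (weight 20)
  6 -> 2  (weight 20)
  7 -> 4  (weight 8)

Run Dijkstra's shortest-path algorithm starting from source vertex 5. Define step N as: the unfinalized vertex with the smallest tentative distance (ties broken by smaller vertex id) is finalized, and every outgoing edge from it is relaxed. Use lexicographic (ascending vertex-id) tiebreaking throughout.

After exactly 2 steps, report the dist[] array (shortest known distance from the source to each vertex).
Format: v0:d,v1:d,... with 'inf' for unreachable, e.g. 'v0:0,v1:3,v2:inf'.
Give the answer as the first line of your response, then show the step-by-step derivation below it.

v0:inf,v1:14,v2:inf,v3:inf,v4:inf,v5:0,v6:20,v7:inf

step 1: dist = v0:inf,v1:14,v2:inf,v3:inf,v4:inf,v5:0,v6:20,v7:inf
step 2: dist = v0:inf,v1:14,v2:inf,v3:inf,v4:inf,v5:0,v6:20,v7:inf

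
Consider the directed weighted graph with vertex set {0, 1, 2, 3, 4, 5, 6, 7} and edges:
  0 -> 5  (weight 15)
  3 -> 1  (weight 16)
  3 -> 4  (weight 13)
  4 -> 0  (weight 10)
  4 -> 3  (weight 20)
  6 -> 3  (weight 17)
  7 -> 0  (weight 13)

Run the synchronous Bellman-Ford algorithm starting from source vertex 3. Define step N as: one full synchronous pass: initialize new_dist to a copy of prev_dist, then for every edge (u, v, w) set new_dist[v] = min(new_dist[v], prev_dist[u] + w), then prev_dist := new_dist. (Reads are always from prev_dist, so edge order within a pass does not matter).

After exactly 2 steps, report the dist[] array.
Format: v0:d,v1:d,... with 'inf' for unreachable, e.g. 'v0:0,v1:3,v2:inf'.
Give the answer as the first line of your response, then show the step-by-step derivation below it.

v0:23,v1:16,v2:inf,v3:0,v4:13,v5:inf,v6:inf,v7:inf

step 1: dist = v0:inf,v1:16,v2:inf,v3:0,v4:13,v5:inf,v6:inf,v7:inf
step 2: dist = v0:23,v1:16,v2:inf,v3:0,v4:13,v5:inf,v6:inf,v7:inf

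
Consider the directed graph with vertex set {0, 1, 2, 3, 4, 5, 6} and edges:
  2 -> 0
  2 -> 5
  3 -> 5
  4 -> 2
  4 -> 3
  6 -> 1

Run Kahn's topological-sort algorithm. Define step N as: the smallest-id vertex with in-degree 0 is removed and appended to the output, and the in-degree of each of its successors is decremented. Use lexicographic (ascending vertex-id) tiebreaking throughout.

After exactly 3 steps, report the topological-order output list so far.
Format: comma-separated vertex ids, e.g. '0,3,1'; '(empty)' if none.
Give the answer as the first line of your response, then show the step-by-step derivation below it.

4,2,0

step 1: output 4; order=[4]; indeg=(1,1,0,0,0,2,0)
step 2: output 2; order=[4,2]; indeg=(0,1,0,0,0,1,0)
step 3: output 0; order=[4,2,0]; indeg=(0,1,0,0,0,1,0)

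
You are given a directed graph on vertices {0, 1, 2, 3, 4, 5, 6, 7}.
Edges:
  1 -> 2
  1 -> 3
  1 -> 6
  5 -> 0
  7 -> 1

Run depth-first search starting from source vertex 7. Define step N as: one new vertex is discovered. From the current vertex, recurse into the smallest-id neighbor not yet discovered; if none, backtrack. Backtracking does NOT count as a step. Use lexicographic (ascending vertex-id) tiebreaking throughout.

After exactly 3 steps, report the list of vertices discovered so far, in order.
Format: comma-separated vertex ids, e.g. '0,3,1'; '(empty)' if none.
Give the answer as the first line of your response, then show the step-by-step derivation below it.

7,1,2

step 1: discover 7; path=7; order=7
step 2: discover 1; path=7>1; order=7,1
step 3: discover 2; path=7>1>2; order=7,1,2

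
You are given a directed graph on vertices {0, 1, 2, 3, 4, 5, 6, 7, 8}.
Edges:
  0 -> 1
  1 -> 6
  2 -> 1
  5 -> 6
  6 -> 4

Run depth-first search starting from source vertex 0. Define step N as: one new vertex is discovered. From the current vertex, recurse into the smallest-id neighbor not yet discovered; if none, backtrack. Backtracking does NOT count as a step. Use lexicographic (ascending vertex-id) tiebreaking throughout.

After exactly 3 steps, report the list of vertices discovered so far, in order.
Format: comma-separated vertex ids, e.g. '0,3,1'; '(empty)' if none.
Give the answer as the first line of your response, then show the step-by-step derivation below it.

0,1,6

step 1: discover 0; path=0; order=0
step 2: discover 1; path=0>1; order=0,1
step 3: discover 6; path=0>1>6; order=0,1,6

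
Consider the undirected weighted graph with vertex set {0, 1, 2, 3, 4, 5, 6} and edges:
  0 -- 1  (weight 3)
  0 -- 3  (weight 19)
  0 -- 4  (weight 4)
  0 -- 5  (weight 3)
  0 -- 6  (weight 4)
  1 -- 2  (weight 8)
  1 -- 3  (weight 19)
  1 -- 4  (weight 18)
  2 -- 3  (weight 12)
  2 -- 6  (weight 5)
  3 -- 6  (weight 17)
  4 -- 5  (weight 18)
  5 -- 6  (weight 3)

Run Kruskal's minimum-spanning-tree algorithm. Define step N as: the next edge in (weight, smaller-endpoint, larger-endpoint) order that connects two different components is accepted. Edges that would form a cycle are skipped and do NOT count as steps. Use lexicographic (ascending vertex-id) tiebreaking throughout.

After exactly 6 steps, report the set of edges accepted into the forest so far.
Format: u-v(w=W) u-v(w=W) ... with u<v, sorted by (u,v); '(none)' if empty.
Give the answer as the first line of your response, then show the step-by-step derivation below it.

0-1(w=3) 0-4(w=4) 0-5(w=3) 2-3(w=12) 2-6(w=5) 5-6(w=3)

step 1: add edge 0-1 (w=3); MST = {0-1(w=3)}
step 2: add edge 0-5 (w=3); MST = {0-1(w=3) 0-5(w=3)}
step 3: add edge 5-6 (w=3); MST = {0-1(w=3) 0-5(w=3) 5-6(w=3)}
step 4: add edge 0-4 (w=4); MST = {0-1(w=3) 0-4(w=4) 0-5(w=3) 5-6(w=3)}
step 5: add edge 2-6 (w=5); MST = {0-1(w=3) 0-4(w=4) 0-5(w=3) 2-6(w=5) 5-6(w=3)}
step 6: add edge 2-3 (w=12); MST = {0-1(w=3) 0-4(w=4) 0-5(w=3) 2-3(w=12) 2-6(w=5) 5-6(w=3)}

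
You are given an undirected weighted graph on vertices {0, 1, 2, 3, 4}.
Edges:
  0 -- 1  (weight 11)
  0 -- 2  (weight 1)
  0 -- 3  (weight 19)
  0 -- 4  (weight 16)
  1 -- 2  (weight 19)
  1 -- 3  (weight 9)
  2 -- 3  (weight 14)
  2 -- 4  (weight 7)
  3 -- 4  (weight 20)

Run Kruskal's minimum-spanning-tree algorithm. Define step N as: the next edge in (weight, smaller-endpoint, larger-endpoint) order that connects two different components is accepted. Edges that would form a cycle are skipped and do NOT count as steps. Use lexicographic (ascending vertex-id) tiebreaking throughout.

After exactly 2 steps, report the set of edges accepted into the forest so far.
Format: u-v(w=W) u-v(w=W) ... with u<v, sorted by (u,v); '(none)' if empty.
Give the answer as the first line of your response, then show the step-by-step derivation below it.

0-2(w=1) 2-4(w=7)

step 1: add edge 0-2 (w=1); MST = {0-2(w=1)}
step 2: add edge 2-4 (w=7); MST = {0-2(w=1) 2-4(w=7)}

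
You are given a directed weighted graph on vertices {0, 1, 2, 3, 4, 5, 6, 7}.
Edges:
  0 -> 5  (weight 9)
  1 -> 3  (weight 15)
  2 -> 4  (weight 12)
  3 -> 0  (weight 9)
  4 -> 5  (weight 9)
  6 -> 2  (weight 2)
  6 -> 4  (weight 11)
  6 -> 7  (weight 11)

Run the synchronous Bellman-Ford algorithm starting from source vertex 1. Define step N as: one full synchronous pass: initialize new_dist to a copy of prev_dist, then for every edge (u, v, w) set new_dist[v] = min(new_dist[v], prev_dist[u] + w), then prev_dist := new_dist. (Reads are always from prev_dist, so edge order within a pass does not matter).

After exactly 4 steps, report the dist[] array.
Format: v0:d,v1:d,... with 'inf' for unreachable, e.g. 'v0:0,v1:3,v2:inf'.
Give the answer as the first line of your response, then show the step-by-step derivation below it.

v0:24,v1:0,v2:inf,v3:15,v4:inf,v5:33,v6:inf,v7:inf

step 1: dist = v0:inf,v1:0,v2:inf,v3:15,v4:inf,v5:inf,v6:inf,v7:inf
step 2: dist = v0:24,v1:0,v2:inf,v3:15,v4:inf,v5:inf,v6:inf,v7:inf
step 3: dist = v0:24,v1:0,v2:inf,v3:15,v4:inf,v5:33,v6:inf,v7:inf
step 4: dist = v0:24,v1:0,v2:inf,v3:15,v4:inf,v5:33,v6:inf,v7:inf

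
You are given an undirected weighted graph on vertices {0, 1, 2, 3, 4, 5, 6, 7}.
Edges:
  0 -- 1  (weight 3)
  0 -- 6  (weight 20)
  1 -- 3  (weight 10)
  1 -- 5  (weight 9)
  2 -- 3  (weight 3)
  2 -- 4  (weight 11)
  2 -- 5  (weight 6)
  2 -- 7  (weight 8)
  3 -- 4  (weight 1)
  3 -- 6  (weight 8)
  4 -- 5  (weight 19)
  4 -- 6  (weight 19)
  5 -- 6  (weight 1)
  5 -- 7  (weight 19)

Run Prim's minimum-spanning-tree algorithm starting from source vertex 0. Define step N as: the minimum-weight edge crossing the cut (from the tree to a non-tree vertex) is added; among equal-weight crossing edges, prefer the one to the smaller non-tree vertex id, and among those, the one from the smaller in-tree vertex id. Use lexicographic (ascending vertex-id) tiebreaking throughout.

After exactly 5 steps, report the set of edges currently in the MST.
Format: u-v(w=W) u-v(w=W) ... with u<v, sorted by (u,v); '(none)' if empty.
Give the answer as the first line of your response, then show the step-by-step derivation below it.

0-1(w=3) 1-5(w=9) 2-3(w=3) 2-5(w=6) 5-6(w=1)

step 1: add edge 0-1 (w=3); MST = {0-1(w=3)}
step 2: add edge 1-5 (w=9); MST = {0-1(w=3) 1-5(w=9)}
step 3: add edge 5-6 (w=1); MST = {0-1(w=3) 1-5(w=9) 5-6(w=1)}
step 4: add edge 2-5 (w=6); MST = {0-1(w=3) 1-5(w=9) 2-5(w=6) 5-6(w=1)}
step 5: add edge 2-3 (w=3); MST = {0-1(w=3) 1-5(w=9) 2-3(w=3) 2-5(w=6) 5-6(w=1)}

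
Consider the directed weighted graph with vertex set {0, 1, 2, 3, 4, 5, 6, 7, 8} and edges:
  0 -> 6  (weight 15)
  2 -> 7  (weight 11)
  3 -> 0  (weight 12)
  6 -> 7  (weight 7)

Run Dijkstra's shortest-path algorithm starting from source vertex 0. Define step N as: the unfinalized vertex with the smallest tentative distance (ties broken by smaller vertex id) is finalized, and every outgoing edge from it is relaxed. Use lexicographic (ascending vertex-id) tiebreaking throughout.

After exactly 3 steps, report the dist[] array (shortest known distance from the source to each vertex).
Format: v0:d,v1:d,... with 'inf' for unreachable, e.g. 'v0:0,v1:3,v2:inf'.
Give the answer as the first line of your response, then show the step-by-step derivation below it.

v0:0,v1:inf,v2:inf,v3:inf,v4:inf,v5:inf,v6:15,v7:22,v8:inf

step 1: dist = v0:0,v1:inf,v2:inf,v3:inf,v4:inf,v5:inf,v6:15,v7:inf,v8:inf
step 2: dist = v0:0,v1:inf,v2:inf,v3:inf,v4:inf,v5:inf,v6:15,v7:22,v8:inf
step 3: dist = v0:0,v1:inf,v2:inf,v3:inf,v4:inf,v5:inf,v6:15,v7:22,v8:inf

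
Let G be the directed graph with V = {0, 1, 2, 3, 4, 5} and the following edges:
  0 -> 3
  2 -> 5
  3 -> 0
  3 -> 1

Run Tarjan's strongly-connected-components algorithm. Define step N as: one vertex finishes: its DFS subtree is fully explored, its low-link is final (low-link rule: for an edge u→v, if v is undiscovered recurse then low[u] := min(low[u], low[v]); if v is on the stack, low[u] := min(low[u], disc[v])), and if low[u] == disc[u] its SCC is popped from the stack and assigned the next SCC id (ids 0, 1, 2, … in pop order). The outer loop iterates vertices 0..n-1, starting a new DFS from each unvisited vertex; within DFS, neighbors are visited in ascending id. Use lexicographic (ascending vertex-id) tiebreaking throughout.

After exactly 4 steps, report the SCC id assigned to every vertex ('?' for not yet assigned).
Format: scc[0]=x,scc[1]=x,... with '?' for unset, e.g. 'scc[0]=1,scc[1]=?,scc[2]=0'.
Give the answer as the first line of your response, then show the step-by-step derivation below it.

scc[0]=1,scc[1]=0,scc[2]=?,scc[3]=1,scc[4]=?,scc[5]=2

step 1: low=(low[0]=0,low[1]=2,low[2]=?,low[3]=0,low[4]=?,low[5]=?); scc=(scc[0]=?,scc[1]=0,scc[2]=?,scc[3]=?,scc[4]=?,scc[5]=?)
step 2: low=(low[0]=0,low[1]=2,low[2]=?,low[3]=0,low[4]=?,low[5]=?); scc=(scc[0]=?,scc[1]=0,scc[2]=?,scc[3]=?,scc[4]=?,scc[5]=?)
step 3: low=(low[0]=0,low[1]=2,low[2]=?,low[3]=0,low[4]=?,low[5]=?); scc=(scc[0]=1,scc[1]=0,scc[2]=?,scc[3]=1,scc[4]=?,scc[5]=?)
step 4: low=(low[0]=0,low[1]=2,low[2]=3,low[3]=0,low[4]=?,low[5]=4); scc=(scc[0]=1,scc[1]=0,scc[2]=?,scc[3]=1,scc[4]=?,scc[5]=2)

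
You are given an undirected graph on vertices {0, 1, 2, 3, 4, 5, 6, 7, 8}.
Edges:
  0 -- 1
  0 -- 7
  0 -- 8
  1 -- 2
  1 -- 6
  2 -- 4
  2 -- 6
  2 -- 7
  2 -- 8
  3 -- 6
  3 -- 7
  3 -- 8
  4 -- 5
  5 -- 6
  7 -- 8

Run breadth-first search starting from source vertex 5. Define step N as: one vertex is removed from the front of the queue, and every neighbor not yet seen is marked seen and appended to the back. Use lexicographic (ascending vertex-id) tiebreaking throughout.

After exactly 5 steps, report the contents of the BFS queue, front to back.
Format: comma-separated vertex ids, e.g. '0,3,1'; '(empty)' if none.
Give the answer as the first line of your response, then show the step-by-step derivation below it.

3,7,8,0

step 1: dequeue 5; queue=[4,6]; order=5
step 2: dequeue 4; queue=[6,2]; order=5,4
step 3: dequeue 6; queue=[2,1,3]; order=5,4,6
step 4: dequeue 2; queue=[1,3,7,8]; order=5,4,6,2
step 5: dequeue 1; queue=[3,7,8,0]; order=5,4,6,2,1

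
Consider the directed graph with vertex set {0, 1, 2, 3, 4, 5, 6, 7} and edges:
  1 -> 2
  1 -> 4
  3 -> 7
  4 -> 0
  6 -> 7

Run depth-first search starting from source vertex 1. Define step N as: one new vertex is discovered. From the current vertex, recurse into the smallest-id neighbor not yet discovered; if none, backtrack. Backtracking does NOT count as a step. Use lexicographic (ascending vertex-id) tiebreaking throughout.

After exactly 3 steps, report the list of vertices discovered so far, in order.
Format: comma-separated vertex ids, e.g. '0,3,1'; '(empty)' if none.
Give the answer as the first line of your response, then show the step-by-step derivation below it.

1,2,4

step 1: discover 1; path=1; order=1
step 2: discover 2; path=1>2; order=1,2
step 3: discover 4; path=1>4; order=1,2,4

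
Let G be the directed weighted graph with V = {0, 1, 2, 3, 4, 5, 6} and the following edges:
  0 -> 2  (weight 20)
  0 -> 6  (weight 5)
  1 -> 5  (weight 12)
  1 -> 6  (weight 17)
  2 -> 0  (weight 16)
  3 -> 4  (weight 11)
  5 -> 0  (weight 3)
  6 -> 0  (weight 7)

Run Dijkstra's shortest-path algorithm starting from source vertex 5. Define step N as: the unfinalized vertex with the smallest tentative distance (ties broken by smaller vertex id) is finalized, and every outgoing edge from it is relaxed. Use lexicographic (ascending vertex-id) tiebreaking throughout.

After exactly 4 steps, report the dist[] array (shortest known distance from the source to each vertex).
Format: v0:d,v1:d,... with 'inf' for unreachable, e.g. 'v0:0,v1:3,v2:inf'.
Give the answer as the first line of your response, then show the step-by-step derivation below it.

v0:3,v1:inf,v2:23,v3:inf,v4:inf,v5:0,v6:8

step 1: dist = v0:3,v1:inf,v2:inf,v3:inf,v4:inf,v5:0,v6:inf
step 2: dist = v0:3,v1:inf,v2:23,v3:inf,v4:inf,v5:0,v6:8
step 3: dist = v0:3,v1:inf,v2:23,v3:inf,v4:inf,v5:0,v6:8
step 4: dist = v0:3,v1:inf,v2:23,v3:inf,v4:inf,v5:0,v6:8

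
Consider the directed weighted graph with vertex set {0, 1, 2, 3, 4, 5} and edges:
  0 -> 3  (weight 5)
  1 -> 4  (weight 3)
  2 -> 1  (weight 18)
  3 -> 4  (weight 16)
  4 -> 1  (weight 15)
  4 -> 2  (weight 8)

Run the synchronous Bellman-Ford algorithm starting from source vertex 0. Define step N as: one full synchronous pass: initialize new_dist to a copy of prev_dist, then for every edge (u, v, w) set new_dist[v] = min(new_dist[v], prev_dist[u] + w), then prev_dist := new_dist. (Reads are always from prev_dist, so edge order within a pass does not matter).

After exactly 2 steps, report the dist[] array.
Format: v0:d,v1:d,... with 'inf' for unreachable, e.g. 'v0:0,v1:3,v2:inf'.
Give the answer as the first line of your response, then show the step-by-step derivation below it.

v0:0,v1:inf,v2:inf,v3:5,v4:21,v5:inf

step 1: dist = v0:0,v1:inf,v2:inf,v3:5,v4:inf,v5:inf
step 2: dist = v0:0,v1:inf,v2:inf,v3:5,v4:21,v5:inf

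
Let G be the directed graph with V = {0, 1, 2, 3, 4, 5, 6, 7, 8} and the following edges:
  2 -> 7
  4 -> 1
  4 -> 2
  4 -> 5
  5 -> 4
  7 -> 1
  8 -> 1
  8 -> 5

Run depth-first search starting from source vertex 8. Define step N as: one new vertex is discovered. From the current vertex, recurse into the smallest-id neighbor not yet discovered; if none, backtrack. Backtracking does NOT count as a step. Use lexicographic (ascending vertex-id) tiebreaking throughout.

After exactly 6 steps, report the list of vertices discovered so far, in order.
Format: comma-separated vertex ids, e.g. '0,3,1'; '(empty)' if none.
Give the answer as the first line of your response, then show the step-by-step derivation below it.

8,1,5,4,2,7

step 1: discover 8; path=8; order=8
step 2: discover 1; path=8>1; order=8,1
step 3: discover 5; path=8>5; order=8,1,5
step 4: discover 4; path=8>5>4; order=8,1,5,4
step 5: discover 2; path=8>5>4>2; order=8,1,5,4,2
step 6: discover 7; path=8>5>4>2>7; order=8,1,5,4,2,7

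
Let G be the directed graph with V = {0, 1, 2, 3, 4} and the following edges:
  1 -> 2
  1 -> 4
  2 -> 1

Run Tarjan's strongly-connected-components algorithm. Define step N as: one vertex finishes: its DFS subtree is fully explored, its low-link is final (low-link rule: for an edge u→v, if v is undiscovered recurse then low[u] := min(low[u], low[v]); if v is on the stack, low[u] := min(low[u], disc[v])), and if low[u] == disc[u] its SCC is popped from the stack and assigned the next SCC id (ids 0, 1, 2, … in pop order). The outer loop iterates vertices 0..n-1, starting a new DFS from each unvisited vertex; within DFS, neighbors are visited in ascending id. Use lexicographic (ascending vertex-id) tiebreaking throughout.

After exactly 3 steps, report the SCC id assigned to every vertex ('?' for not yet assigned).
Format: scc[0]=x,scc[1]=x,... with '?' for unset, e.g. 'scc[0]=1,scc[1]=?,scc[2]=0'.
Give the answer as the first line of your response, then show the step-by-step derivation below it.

scc[0]=0,scc[1]=?,scc[2]=?,scc[3]=?,scc[4]=1

step 1: low=(low[0]=0,low[1]=?,low[2]=?,low[3]=?,low[4]=?); scc=(scc[0]=0,scc[1]=?,scc[2]=?,scc[3]=?,scc[4]=?)
step 2: low=(low[0]=0,low[1]=1,low[2]=1,low[3]=?,low[4]=?); scc=(scc[0]=0,scc[1]=?,scc[2]=?,scc[3]=?,scc[4]=?)
step 3: low=(low[0]=0,low[1]=1,low[2]=1,low[3]=?,low[4]=3); scc=(scc[0]=0,scc[1]=?,scc[2]=?,scc[3]=?,scc[4]=1)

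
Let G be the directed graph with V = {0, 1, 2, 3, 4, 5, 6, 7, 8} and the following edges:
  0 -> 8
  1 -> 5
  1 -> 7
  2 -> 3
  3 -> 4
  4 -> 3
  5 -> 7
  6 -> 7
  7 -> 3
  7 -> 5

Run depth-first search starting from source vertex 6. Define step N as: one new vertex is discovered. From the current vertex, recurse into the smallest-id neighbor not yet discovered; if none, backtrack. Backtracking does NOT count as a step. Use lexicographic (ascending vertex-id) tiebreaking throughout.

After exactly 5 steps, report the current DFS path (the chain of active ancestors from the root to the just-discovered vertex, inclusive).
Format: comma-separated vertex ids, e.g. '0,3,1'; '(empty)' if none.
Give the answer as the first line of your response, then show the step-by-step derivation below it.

6,7,5

step 1: discover 6; path=6; order=6
step 2: discover 7; path=6>7; order=6,7
step 3: discover 3; path=6>7>3; order=6,7,3
step 4: discover 4; path=6>7>3>4; order=6,7,3,4
step 5: discover 5; path=6>7>5; order=6,7,3,4,5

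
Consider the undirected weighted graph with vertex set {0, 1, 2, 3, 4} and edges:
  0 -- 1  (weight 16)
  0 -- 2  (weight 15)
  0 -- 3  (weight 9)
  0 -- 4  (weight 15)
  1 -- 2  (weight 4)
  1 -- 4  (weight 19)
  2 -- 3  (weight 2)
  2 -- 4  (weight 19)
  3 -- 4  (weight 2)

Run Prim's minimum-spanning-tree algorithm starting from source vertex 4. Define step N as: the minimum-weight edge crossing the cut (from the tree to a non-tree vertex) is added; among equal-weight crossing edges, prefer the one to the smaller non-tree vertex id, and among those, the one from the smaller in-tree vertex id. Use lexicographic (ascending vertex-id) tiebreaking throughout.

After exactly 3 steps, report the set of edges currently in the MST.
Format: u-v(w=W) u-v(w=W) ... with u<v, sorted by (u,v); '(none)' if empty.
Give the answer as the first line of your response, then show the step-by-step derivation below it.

1-2(w=4) 2-3(w=2) 3-4(w=2)

step 1: add edge 3-4 (w=2); MST = {3-4(w=2)}
step 2: add edge 2-3 (w=2); MST = {2-3(w=2) 3-4(w=2)}
step 3: add edge 1-2 (w=4); MST = {1-2(w=4) 2-3(w=2) 3-4(w=2)}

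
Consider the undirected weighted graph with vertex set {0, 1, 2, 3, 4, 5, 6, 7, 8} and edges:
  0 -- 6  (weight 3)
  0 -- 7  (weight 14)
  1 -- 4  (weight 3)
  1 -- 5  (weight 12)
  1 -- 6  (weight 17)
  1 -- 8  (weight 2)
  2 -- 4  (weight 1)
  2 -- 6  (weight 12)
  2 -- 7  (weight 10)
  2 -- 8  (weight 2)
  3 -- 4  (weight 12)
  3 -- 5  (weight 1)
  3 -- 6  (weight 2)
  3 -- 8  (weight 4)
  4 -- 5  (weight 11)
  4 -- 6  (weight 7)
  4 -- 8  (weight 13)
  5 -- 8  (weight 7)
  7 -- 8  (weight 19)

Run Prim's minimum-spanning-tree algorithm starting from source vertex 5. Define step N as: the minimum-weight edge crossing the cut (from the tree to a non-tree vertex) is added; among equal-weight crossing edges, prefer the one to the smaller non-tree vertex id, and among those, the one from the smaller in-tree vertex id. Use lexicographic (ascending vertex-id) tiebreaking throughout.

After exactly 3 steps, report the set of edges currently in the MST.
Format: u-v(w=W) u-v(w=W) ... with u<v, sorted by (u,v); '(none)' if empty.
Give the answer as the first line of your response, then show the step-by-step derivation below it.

0-6(w=3) 3-5(w=1) 3-6(w=2)

step 1: add edge 3-5 (w=1); MST = {3-5(w=1)}
step 2: add edge 3-6 (w=2); MST = {3-5(w=1) 3-6(w=2)}
step 3: add edge 0-6 (w=3); MST = {0-6(w=3) 3-5(w=1) 3-6(w=2)}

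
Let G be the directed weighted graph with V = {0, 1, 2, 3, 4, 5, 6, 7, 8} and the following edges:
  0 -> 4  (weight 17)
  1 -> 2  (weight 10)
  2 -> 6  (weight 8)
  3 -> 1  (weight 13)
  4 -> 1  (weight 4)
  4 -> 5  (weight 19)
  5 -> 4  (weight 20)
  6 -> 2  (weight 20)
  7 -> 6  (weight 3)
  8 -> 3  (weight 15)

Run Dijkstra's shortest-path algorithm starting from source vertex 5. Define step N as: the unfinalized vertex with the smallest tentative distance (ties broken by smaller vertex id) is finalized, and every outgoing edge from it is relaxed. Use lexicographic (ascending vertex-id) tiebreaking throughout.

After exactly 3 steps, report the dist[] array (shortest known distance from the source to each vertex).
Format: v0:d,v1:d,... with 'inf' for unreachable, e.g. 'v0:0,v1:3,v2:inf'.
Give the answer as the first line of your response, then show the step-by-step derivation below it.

v0:inf,v1:24,v2:34,v3:inf,v4:20,v5:0,v6:inf,v7:inf,v8:inf

step 1: dist = v0:inf,v1:inf,v2:inf,v3:inf,v4:20,v5:0,v6:inf,v7:inf,v8:inf
step 2: dist = v0:inf,v1:24,v2:inf,v3:inf,v4:20,v5:0,v6:inf,v7:inf,v8:inf
step 3: dist = v0:inf,v1:24,v2:34,v3:inf,v4:20,v5:0,v6:inf,v7:inf,v8:inf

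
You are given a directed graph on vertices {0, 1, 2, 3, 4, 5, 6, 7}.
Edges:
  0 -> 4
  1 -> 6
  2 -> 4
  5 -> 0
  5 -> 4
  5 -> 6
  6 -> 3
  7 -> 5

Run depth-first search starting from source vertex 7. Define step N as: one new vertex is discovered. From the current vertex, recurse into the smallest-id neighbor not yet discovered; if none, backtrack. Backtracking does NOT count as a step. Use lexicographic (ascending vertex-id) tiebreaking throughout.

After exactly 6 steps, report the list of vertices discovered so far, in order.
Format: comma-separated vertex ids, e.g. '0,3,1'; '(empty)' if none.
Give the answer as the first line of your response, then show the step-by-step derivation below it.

7,5,0,4,6,3

step 1: discover 7; path=7; order=7
step 2: discover 5; path=7>5; order=7,5
step 3: discover 0; path=7>5>0; order=7,5,0
step 4: discover 4; path=7>5>0>4; order=7,5,0,4
step 5: discover 6; path=7>5>6; order=7,5,0,4,6
step 6: discover 3; path=7>5>6>3; order=7,5,0,4,6,3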